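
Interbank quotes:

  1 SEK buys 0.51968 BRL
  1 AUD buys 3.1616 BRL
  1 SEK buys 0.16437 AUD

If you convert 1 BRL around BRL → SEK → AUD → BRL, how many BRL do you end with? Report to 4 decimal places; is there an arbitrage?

1.0000 (no arbitrage)

Around BRL → SEK → AUD → BRL: 1 ÷ 0.51968 × 0.16437 × 3.1616 = 0.999985
Product ≈ 1 (deviation 0.002%, within rounding noise).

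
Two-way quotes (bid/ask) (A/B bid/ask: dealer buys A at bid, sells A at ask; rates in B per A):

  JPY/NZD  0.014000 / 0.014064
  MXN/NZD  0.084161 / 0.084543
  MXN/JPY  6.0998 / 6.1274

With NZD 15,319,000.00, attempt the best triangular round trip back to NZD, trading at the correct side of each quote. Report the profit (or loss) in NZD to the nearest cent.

Net profit: NZD 154,779.10

Best loop NZD → MXN → JPY → NZD:
NZD 15,319,000.00 ÷ 0.084543 (buy MXN at ask) = MXN 181,197,733.70
MXN 181,197,733.70 × 6.0998 (sell MXN at bid) = JPY 1,105,269,936
JPY 1,105,269,936 × 0.014000 (sell JPY at bid) = NZD 15,473,779.10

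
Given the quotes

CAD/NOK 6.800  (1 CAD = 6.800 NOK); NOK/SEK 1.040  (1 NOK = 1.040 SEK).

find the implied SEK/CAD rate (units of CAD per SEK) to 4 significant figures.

1 SEK ÷ 1.040 = 0.961538 NOK
0.961538 NOK ÷ 6.800 = 0.141403 CAD

SEK/CAD = 0.1414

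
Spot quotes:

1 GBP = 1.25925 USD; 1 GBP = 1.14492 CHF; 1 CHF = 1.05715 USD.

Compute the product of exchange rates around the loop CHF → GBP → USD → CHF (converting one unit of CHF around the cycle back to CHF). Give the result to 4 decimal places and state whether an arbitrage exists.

Around CHF → GBP → USD → CHF: 1 ÷ 1.14492 × 1.25925 ÷ 1.05715 = 1.040400
Product > 1; profitable direction is CHF → GBP → USD → CHF.

1.0404 (arbitrage exists)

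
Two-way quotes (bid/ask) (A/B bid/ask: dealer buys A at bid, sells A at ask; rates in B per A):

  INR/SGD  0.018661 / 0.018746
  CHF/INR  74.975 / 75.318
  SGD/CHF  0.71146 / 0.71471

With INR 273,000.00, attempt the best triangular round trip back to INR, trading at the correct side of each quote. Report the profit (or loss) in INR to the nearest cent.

Net result: INR -1,253.15 (no profitable arbitrage after spreads)

Best loop INR → SGD → CHF → INR:
INR 273,000.00 × 0.018661 (sell INR at bid) = SGD 5,094.45
SGD 5,094.45 × 0.71146 (sell SGD at bid) = CHF 3,624.50
CHF 3,624.50 × 74.975 (sell CHF at bid) = INR 271,746.85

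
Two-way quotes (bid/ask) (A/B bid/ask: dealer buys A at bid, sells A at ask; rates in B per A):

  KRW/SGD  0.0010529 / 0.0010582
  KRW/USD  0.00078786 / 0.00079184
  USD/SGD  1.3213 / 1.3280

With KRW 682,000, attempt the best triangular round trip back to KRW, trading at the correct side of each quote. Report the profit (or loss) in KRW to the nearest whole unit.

Best loop KRW → SGD → USD → KRW:
KRW 682,000 × 0.0010529 (sell KRW at bid) = SGD 718.08
SGD 718.08 ÷ 1.3280 (buy USD at ask) = USD 540.72
USD 540.72 ÷ 0.00079184 (buy KRW at ask) = KRW 682,867

Net profit: KRW 867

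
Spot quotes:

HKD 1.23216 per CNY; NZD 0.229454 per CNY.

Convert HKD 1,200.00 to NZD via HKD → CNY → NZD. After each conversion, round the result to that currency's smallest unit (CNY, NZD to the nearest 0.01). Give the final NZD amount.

HKD 1,200.00 ÷ 1.23216 = CNY 973.90
CNY 973.90 × 0.229454 = NZD 223.47

NZD 223.47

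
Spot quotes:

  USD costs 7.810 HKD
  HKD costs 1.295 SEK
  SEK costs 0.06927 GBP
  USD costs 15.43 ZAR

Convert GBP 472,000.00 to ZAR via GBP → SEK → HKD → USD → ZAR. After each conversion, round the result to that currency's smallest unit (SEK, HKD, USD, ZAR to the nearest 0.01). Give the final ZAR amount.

GBP 472,000.00 ÷ 0.06927 = SEK 6,813,916.56
SEK 6,813,916.56 ÷ 1.295 = HKD 5,261,711.63
HKD 5,261,711.63 ÷ 7.810 = USD 673,714.68
USD 673,714.68 × 15.43 = ZAR 10,395,417.51

ZAR 10,395,417.51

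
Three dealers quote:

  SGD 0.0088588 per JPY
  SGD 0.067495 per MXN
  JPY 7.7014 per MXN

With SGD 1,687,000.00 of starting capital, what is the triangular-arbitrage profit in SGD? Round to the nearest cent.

Profit: SGD 18,250.00

Profitable loop is SGD → MXN → JPY → SGD:
SGD 1,687,000.00 ÷ 0.067495 = MXN 24,994,444.03
MXN 24,994,444.03 × 7.7014 = JPY 192,492,211
JPY 192,492,211 × 0.0088588 = SGD 1,705,250.00
Profit = SGD 1,705,250.00 − SGD 1,687,000.00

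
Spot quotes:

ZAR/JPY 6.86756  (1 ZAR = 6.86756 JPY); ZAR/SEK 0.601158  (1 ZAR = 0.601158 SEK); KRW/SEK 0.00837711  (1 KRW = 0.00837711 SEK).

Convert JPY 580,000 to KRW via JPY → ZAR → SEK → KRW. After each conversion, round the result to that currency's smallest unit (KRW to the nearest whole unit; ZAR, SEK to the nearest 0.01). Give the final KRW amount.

KRW 6,060,661

JPY 580,000 ÷ 6.86756 = ZAR 84,455.03
ZAR 84,455.03 × 0.601158 = SEK 50,770.82
SEK 50,770.82 ÷ 0.00837711 = KRW 6,060,661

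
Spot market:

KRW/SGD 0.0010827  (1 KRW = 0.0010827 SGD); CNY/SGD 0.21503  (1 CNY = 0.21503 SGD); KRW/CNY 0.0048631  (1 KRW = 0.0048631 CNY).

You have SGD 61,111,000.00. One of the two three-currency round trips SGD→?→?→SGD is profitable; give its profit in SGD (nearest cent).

Profitable loop is SGD → CNY → KRW → SGD:
SGD 61,111,000.00 ÷ 0.21503 = CNY 284,197,553.83
CNY 284,197,553.83 ÷ 0.0048631 = KRW 58,439,586,648
KRW 58,439,586,648 × 0.0010827 = SGD 63,272,540.46
Profit = SGD 63,272,540.46 − SGD 61,111,000.00

Profit: SGD 2,161,540.46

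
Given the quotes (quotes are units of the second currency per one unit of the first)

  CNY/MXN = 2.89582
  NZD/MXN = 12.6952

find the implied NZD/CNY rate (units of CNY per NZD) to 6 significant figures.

1 NZD × 12.6952 = 12.6952 MXN
12.6952 MXN ÷ 2.89582 = 4.38397 CNY

NZD/CNY = 4.38397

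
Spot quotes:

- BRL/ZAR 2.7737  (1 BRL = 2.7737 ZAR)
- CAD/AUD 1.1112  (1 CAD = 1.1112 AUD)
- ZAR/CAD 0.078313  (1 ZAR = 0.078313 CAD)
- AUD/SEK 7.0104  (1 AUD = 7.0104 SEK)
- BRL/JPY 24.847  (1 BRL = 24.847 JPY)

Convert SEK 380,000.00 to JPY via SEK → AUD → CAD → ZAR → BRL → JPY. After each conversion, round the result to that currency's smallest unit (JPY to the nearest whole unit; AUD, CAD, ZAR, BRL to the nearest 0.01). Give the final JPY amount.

JPY 5,579,936

SEK 380,000.00 ÷ 7.0104 = AUD 54,205.18
AUD 54,205.18 ÷ 1.1112 = CAD 48,780.76
CAD 48,780.76 ÷ 0.078313 = ZAR 622,894.79
ZAR 622,894.79 ÷ 2.7737 = BRL 224,571.80
BRL 224,571.80 × 24.847 = JPY 5,579,936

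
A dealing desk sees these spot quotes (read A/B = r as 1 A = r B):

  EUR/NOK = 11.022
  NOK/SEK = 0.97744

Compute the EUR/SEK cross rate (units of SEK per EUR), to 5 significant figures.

1 EUR × 11.022 = 11.022 NOK
11.022 NOK × 0.97744 = 10.7733 SEK

EUR/SEK = 10.773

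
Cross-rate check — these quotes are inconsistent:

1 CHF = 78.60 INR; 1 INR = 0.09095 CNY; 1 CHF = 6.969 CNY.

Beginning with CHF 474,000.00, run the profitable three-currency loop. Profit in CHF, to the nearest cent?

Profit: CHF 12,220.34

Profitable loop is CHF → INR → CNY → CHF:
CHF 474,000.00 × 78.60 = INR 37,256,400.00
INR 37,256,400.00 × 0.09095 = CNY 3,388,469.58
CNY 3,388,469.58 ÷ 6.969 = CHF 486,220.34
Profit = CHF 486,220.34 − CHF 474,000.00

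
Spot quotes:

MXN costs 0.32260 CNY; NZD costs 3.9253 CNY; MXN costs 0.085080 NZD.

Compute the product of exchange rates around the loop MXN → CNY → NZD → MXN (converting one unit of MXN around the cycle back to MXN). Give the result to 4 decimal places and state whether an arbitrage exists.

Around MXN → CNY → NZD → MXN: 1 × 0.32260 ÷ 3.9253 ÷ 0.085080 = 0.965971
Product < 1; profitable direction is MXN → NZD → CNY → MXN.

0.9660 (arbitrage exists)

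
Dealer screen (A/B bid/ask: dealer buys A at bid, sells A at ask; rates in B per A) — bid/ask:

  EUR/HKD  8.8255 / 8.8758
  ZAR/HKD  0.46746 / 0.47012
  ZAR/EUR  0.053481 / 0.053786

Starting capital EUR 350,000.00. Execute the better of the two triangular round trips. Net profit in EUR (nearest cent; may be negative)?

Net profit: EUR 1,397.09

Best loop EUR → HKD → ZAR → EUR:
EUR 350,000.00 × 8.8255 (sell EUR at bid) = HKD 3,088,925.00
HKD 3,088,925.00 ÷ 0.47012 (buy ZAR at ask) = ZAR 6,570,503.28
ZAR 6,570,503.28 × 0.053481 (sell ZAR at bid) = EUR 351,397.09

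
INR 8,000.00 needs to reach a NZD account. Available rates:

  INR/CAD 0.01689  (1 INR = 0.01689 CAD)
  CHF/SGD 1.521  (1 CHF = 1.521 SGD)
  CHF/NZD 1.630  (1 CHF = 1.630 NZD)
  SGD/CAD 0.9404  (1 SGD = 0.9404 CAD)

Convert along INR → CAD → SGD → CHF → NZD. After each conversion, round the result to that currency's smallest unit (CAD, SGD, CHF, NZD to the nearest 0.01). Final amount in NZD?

NZD 153.97

INR 8,000.00 × 0.01689 = CAD 135.12
CAD 135.12 ÷ 0.9404 = SGD 143.68
SGD 143.68 ÷ 1.521 = CHF 94.46
CHF 94.46 × 1.630 = NZD 153.97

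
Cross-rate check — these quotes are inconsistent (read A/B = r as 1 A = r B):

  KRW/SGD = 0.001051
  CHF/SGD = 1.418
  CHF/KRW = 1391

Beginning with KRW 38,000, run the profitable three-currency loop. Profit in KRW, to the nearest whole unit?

Profitable loop is KRW → SGD → CHF → KRW:
KRW 38,000 × 0.001051 = SGD 39.94
SGD 39.94 ÷ 1.418 = CHF 28.17
CHF 28.17 × 1391 = KRW 39,178
Profit = KRW 39,178 − KRW 38,000

Profit: KRW 1,178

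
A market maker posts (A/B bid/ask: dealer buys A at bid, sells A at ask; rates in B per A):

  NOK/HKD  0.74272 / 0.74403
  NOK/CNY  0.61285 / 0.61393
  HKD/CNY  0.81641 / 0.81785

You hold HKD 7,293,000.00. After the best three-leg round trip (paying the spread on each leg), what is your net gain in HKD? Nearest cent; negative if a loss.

Best loop HKD → NOK → CNY → HKD:
HKD 7,293,000.00 ÷ 0.74403 (buy NOK at ask) = NOK 9,802,024.11
NOK 9,802,024.11 × 0.61285 (sell NOK at bid) = CNY 6,007,170.48
CNY 6,007,170.48 ÷ 0.81785 (buy HKD at ask) = HKD 7,345,076.09

Net profit: HKD 52,076.09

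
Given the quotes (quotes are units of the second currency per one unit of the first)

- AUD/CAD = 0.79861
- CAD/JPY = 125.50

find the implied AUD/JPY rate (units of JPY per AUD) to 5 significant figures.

AUD/JPY = 100.23

1 AUD × 0.79861 = 0.79861 CAD
0.79861 CAD × 125.50 = 100.226 JPY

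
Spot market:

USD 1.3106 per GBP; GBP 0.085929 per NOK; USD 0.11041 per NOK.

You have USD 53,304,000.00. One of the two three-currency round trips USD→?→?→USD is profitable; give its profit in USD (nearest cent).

Profitable loop is USD → NOK → GBP → USD:
USD 53,304,000.00 ÷ 0.11041 = NOK 482,782,356.67
NOK 482,782,356.67 × 0.085929 = GBP 41,485,005.13
GBP 41,485,005.13 × 1.3106 = USD 54,370,247.72
Profit = USD 54,370,247.72 − USD 53,304,000.00

Profit: USD 1,066,247.72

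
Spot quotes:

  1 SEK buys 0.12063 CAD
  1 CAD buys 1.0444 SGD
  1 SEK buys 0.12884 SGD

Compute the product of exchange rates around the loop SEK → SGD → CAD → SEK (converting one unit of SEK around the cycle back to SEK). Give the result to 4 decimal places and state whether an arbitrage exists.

Around SEK → SGD → CAD → SEK: 1 × 0.12884 ÷ 1.0444 ÷ 0.12063 = 1.022654
Product > 1; profitable direction is SEK → SGD → CAD → SEK.

1.0227 (arbitrage exists)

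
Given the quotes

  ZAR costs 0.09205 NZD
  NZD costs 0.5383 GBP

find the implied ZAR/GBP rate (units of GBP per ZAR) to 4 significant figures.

ZAR/GBP = 0.04955

1 ZAR × 0.09205 = 0.09205 NZD
0.09205 NZD × 0.5383 = 0.0495505 GBP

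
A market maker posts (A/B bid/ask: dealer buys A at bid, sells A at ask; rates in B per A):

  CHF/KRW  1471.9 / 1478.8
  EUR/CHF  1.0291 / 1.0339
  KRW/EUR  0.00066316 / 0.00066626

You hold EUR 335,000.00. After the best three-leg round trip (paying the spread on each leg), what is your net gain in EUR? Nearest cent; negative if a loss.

Net profit: EUR 1,510.80

Best loop EUR → CHF → KRW → EUR:
EUR 335,000.00 × 1.0291 (sell EUR at bid) = CHF 344,748.50
CHF 344,748.50 × 1471.9 (sell CHF at bid) = KRW 507,435,317
KRW 507,435,317 × 0.00066316 (sell KRW at bid) = EUR 336,510.80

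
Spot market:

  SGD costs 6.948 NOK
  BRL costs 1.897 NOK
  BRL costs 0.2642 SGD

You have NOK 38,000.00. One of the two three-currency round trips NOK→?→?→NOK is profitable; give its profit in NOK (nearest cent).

Profit: NOK 1,269.77

Profitable loop is NOK → SGD → BRL → NOK:
NOK 38,000.00 ÷ 6.948 = SGD 5,469.20
SGD 5,469.20 ÷ 0.2642 = BRL 20,700.98
BRL 20,700.98 × 1.897 = NOK 39,269.77
Profit = NOK 39,269.77 − NOK 38,000.00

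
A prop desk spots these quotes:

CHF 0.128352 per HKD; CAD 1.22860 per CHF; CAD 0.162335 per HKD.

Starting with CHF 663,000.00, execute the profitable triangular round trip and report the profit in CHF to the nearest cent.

Profit: CHF 19,515.54

Profitable loop is CHF → HKD → CAD → CHF:
CHF 663,000.00 ÷ 0.128352 = HKD 5,165,482.42
HKD 5,165,482.42 × 0.162335 = CAD 838,538.59
CAD 838,538.59 ÷ 1.22860 = CHF 682,515.54
Profit = CHF 682,515.54 − CHF 663,000.00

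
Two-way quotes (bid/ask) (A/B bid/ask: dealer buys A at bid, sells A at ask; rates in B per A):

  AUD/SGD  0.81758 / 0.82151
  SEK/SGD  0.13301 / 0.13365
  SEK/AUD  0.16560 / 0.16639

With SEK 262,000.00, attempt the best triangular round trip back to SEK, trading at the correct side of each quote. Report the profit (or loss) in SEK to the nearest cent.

Best loop SEK → AUD → SGD → SEK:
SEK 262,000.00 × 0.16560 (sell SEK at bid) = AUD 43,387.20
AUD 43,387.20 × 0.81758 (sell AUD at bid) = SGD 35,472.51
SGD 35,472.51 ÷ 0.13365 (buy SEK at ask) = SEK 265,413.45

Net profit: SEK 3,413.45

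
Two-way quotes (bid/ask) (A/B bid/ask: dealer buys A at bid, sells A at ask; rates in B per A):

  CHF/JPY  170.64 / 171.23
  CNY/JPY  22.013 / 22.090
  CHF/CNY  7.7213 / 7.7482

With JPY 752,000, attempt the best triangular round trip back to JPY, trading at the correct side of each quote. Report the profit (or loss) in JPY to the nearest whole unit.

Best loop JPY → CNY → CHF → JPY:
JPY 752,000 ÷ 22.090 (buy CNY at ask) = CNY 34,042.55
CNY 34,042.55 ÷ 7.7482 (buy CHF at ask) = CHF 4,393.61
CHF 4,393.61 × 170.64 (sell CHF at bid) = JPY 749,725

Net result: JPY -2,275 (no profitable arbitrage after spreads)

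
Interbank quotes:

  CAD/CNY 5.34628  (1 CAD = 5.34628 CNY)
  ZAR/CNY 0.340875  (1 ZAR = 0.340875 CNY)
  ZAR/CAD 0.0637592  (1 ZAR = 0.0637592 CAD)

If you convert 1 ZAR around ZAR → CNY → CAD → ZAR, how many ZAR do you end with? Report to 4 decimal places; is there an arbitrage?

1.0000 (no arbitrage)

Around ZAR → CNY → CAD → ZAR: 1 × 0.340875 ÷ 5.34628 ÷ 0.0637592 = 1.000001
Product ≈ 1 (deviation 0.000%, within rounding noise).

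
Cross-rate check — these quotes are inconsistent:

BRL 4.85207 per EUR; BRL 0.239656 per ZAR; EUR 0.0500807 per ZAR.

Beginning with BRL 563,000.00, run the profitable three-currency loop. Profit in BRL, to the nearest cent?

Profitable loop is BRL → ZAR → EUR → BRL:
BRL 563,000.00 ÷ 0.239656 = ZAR 2,349,200.52
ZAR 2,349,200.52 × 0.0500807 = EUR 117,649.61
EUR 117,649.61 × 4.85207 = BRL 570,844.13
Profit = BRL 570,844.13 − BRL 563,000.00

Profit: BRL 7,844.13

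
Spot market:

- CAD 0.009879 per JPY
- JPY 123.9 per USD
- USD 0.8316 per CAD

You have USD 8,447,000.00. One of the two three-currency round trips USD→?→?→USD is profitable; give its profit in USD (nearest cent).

Profitable loop is USD → JPY → CAD → USD:
USD 8,447,000.00 × 123.9 = JPY 1,046,583,300
JPY 1,046,583,300 × 0.009879 = CAD 10,339,196.42
CAD 10,339,196.42 × 0.8316 = USD 8,598,075.74
Profit = USD 8,598,075.74 − USD 8,447,000.00

Profit: USD 151,075.74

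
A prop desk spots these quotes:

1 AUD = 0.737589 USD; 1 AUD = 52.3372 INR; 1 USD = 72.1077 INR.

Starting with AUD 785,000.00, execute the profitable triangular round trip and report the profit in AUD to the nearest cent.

Profit: AUD 12,728.75

Profitable loop is AUD → USD → INR → AUD:
AUD 785,000.00 × 0.737589 = USD 579,007.36
USD 579,007.36 × 72.1077 = INR 41,750,889.37
INR 41,750,889.37 ÷ 52.3372 = AUD 797,728.75
Profit = AUD 797,728.75 − AUD 785,000.00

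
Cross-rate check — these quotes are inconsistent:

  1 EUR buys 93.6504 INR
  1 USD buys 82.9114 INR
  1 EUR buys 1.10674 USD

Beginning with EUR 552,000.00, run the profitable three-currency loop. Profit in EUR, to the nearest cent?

Profit: EUR 11,363.70

Profitable loop is EUR → INR → USD → EUR:
EUR 552,000.00 × 93.6504 = INR 51,695,020.80
INR 51,695,020.80 ÷ 82.9114 = USD 623,497.14
USD 623,497.14 ÷ 1.10674 = EUR 563,363.70
Profit = EUR 563,363.70 − EUR 552,000.00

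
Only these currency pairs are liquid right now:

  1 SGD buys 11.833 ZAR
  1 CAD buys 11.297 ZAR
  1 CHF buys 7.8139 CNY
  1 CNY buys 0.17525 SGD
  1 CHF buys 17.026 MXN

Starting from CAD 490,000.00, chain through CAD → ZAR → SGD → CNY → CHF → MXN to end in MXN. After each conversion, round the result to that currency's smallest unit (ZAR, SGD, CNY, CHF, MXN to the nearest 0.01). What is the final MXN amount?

MXN 5,816,357.59

CAD 490,000.00 × 11.297 = ZAR 5,535,530.00
ZAR 5,535,530.00 ÷ 11.833 = SGD 467,804.45
SGD 467,804.45 ÷ 0.17525 = CNY 2,669,354.92
CNY 2,669,354.92 ÷ 7.8139 = CHF 341,616.21
CHF 341,616.21 × 17.026 = MXN 5,816,357.59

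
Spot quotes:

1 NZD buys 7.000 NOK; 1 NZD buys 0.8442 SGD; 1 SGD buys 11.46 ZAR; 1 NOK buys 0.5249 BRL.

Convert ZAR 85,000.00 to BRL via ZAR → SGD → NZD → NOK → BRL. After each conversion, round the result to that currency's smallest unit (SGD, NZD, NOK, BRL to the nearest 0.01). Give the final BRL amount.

ZAR 85,000.00 ÷ 11.46 = SGD 7,417.10
SGD 7,417.10 ÷ 0.8442 = NZD 8,785.95
NZD 8,785.95 × 7.000 = NOK 61,501.65
NOK 61,501.65 × 0.5249 = BRL 32,282.22

BRL 32,282.22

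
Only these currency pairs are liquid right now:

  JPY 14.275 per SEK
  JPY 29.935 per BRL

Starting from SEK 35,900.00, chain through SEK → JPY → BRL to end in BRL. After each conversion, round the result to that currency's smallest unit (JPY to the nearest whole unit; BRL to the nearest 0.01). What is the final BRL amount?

SEK 35,900.00 × 14.275 = JPY 512,472
JPY 512,472 ÷ 29.935 = BRL 17,119.49

BRL 17,119.49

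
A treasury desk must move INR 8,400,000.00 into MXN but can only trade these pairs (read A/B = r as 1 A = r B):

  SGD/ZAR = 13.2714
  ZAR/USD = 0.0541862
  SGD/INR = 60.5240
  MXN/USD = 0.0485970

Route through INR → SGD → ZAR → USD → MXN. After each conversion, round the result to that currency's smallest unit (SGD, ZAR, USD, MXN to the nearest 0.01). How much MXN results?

MXN 2,053,750.23

INR 8,400,000.00 ÷ 60.5240 = SGD 138,787.92
SGD 138,787.92 × 13.2714 = ZAR 1,841,910.00
ZAR 1,841,910.00 × 0.0541862 = USD 99,806.10
USD 99,806.10 ÷ 0.0485970 = MXN 2,053,750.23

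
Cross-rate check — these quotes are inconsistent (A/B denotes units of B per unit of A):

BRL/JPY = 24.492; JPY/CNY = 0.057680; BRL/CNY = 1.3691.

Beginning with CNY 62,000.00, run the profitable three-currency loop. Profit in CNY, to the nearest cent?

Profit: CNY 1,974.37

Profitable loop is CNY → BRL → JPY → CNY:
CNY 62,000.00 ÷ 1.3691 = BRL 45,285.22
BRL 45,285.22 × 24.492 = JPY 1,109,126
JPY 1,109,126 × 0.057680 = CNY 63,974.37
Profit = CNY 63,974.37 − CNY 62,000.00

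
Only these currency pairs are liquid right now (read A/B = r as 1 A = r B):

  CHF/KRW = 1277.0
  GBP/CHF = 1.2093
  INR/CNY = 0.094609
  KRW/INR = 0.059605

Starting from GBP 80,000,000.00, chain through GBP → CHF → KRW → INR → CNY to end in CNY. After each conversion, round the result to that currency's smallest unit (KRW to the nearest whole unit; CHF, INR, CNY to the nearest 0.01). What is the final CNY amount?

GBP 80,000,000.00 × 1.2093 = CHF 96,744,000.00
CHF 96,744,000.00 × 1277.0 = KRW 123,542,088,000
KRW 123,542,088,000 × 0.059605 = INR 7,363,726,155.24
INR 7,363,726,155.24 × 0.094609 = CNY 696,674,767.82

CNY 696,674,767.82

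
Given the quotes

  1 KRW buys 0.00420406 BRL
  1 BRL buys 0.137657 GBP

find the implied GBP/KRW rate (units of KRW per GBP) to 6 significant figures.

1 GBP ÷ 0.137657 = 7.26443 BRL
7.26443 BRL ÷ 0.00420406 = 1727.96 KRW

GBP/KRW = 1727.96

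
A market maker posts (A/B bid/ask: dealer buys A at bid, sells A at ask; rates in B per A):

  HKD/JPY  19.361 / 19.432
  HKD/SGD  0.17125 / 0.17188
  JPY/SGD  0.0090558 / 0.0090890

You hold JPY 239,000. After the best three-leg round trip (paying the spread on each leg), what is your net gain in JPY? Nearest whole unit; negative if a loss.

Net profit: JPY 4,796

Best loop JPY → SGD → HKD → JPY:
JPY 239,000 × 0.0090558 (sell JPY at bid) = SGD 2,164.34
SGD 2,164.34 ÷ 0.17188 (buy HKD at ask) = HKD 12,592.14
HKD 12,592.14 × 19.361 (sell HKD at bid) = JPY 243,796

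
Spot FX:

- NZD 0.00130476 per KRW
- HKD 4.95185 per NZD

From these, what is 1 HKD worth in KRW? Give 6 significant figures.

HKD/KRW = 154.775

1 HKD ÷ 4.95185 = 0.201945 NZD
0.201945 NZD ÷ 0.00130476 = 154.775 KRW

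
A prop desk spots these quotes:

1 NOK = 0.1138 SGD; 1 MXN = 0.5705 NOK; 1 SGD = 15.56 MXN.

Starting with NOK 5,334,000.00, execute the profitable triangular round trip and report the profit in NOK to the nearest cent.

Profit: NOK 54,408.53

Profitable loop is NOK → SGD → MXN → NOK:
NOK 5,334,000.00 × 0.1138 = SGD 607,009.20
SGD 607,009.20 × 15.56 = MXN 9,445,063.15
MXN 9,445,063.15 × 0.5705 = NOK 5,388,408.53
Profit = NOK 5,388,408.53 − NOK 5,334,000.00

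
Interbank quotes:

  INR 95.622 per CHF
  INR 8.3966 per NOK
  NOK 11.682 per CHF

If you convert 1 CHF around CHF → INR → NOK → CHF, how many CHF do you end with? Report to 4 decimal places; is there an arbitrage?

0.9748 (arbitrage exists)

Around CHF → INR → NOK → CHF: 1 × 95.622 ÷ 8.3966 ÷ 11.682 = 0.974849
Product < 1; profitable direction is CHF → NOK → INR → CHF.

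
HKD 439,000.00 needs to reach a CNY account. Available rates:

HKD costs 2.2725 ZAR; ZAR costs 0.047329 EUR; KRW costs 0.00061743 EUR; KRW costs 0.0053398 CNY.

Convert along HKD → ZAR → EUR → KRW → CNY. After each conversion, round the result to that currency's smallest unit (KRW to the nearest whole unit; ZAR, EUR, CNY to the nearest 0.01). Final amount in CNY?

CNY 408,350.40

HKD 439,000.00 × 2.2725 = ZAR 997,627.50
ZAR 997,627.50 × 0.047329 = EUR 47,216.71
EUR 47,216.71 ÷ 0.00061743 = KRW 76,472,977
KRW 76,472,977 × 0.0053398 = CNY 408,350.40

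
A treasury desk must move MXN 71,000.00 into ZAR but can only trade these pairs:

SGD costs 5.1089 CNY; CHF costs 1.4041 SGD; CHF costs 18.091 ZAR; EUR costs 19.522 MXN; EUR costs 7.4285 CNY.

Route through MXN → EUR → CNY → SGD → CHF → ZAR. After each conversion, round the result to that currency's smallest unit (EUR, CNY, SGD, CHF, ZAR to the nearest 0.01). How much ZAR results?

MXN 71,000.00 ÷ 19.522 = EUR 3,636.92
EUR 3,636.92 × 7.4285 = CNY 27,016.86
CNY 27,016.86 ÷ 5.1089 = SGD 5,288.20
SGD 5,288.20 ÷ 1.4041 = CHF 3,766.26
CHF 3,766.26 × 18.091 = ZAR 68,135.41

ZAR 68,135.41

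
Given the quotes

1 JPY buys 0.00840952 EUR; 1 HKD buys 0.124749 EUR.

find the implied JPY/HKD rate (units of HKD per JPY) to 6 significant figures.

1 JPY × 0.00840952 = 0.00840952 EUR
0.00840952 EUR ÷ 0.124749 = 0.0674115 HKD

JPY/HKD = 0.0674115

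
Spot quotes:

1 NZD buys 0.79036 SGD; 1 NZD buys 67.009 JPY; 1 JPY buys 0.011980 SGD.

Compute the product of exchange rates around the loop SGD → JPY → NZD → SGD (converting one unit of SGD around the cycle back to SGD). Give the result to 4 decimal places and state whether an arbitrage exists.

0.9845 (arbitrage exists)

Around SGD → JPY → NZD → SGD: 1 ÷ 0.011980 ÷ 67.009 × 0.79036 = 0.984544
Product < 1; profitable direction is SGD → NZD → JPY → SGD.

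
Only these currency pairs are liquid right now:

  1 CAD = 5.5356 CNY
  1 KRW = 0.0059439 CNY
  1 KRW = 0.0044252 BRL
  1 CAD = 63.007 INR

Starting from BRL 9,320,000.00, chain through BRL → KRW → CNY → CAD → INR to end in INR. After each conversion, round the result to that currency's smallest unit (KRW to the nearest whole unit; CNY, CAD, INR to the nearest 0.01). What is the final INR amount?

INR 142,488,102.57

BRL 9,320,000.00 ÷ 0.0044252 = KRW 2,106,119,497
KRW 2,106,119,497 × 0.0059439 = CNY 12,518,563.68
CNY 12,518,563.68 ÷ 5.5356 = CAD 2,261,464.64
CAD 2,261,464.64 × 63.007 = INR 142,488,102.57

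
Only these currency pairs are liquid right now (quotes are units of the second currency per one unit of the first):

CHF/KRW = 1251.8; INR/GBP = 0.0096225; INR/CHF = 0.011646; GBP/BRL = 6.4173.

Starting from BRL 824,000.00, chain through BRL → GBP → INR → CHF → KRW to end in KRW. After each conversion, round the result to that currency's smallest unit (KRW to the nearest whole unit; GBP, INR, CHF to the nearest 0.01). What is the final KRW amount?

BRL 824,000.00 ÷ 6.4173 = GBP 128,402.91
GBP 128,402.91 ÷ 0.0096225 = INR 13,344,028.06
INR 13,344,028.06 × 0.011646 = CHF 155,404.55
CHF 155,404.55 × 1251.8 = KRW 194,535,416

KRW 194,535,416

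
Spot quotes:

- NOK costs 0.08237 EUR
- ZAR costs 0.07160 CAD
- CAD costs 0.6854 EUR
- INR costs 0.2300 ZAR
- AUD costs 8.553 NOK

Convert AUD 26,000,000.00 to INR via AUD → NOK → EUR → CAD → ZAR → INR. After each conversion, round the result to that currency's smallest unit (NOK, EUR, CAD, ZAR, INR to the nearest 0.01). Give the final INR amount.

AUD 26,000,000.00 × 8.553 = NOK 222,378,000.00
NOK 222,378,000.00 × 0.08237 = EUR 18,317,275.86
EUR 18,317,275.86 ÷ 0.6854 = CAD 26,724,942.89
CAD 26,724,942.89 ÷ 0.07160 = ZAR 373,253,392.32
ZAR 373,253,392.32 ÷ 0.2300 = INR 1,622,840,836.17

INR 1,622,840,836.17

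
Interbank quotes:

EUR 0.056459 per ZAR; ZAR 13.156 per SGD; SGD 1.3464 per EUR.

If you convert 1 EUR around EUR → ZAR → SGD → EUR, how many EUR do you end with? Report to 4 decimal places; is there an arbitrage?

Around EUR → ZAR → SGD → EUR: 1 ÷ 0.056459 ÷ 13.156 ÷ 1.3464 = 0.999928
Product ≈ 1 (deviation 0.007%, within rounding noise).

0.9999 (no arbitrage)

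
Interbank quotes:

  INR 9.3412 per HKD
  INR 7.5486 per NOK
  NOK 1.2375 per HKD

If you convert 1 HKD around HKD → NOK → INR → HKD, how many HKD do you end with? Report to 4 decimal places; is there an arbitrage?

1.0000 (no arbitrage)

Around HKD → NOK → INR → HKD: 1 × 1.2375 × 7.5486 ÷ 9.3412 = 1.000021
Product ≈ 1 (deviation 0.002%, within rounding noise).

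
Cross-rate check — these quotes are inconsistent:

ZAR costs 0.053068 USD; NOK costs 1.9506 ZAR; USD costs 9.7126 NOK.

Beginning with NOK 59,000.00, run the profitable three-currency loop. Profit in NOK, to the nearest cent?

Profit: NOK 318.27

Profitable loop is NOK → ZAR → USD → NOK:
NOK 59,000.00 × 1.9506 = ZAR 115,085.40
ZAR 115,085.40 × 0.053068 = USD 6,107.35
USD 6,107.35 × 9.7126 = NOK 59,318.27
Profit = NOK 59,318.27 − NOK 59,000.00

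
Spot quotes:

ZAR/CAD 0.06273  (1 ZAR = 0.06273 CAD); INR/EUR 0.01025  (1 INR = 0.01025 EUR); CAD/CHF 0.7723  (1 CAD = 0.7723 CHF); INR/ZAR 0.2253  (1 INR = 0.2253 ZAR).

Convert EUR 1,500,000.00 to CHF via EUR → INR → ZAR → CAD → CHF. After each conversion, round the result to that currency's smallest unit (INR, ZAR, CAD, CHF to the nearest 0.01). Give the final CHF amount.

CHF 1,597,312.56

EUR 1,500,000.00 ÷ 0.01025 = INR 146,341,463.41
INR 146,341,463.41 × 0.2253 = ZAR 32,970,731.71
ZAR 32,970,731.71 × 0.06273 = CAD 2,068,254.00
CAD 2,068,254.00 × 0.7723 = CHF 1,597,312.56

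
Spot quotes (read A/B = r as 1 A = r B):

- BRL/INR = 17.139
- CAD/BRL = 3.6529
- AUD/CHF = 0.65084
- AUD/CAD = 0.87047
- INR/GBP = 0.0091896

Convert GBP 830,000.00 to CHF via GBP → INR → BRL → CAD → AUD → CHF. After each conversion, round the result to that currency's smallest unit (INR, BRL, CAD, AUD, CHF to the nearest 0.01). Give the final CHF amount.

CHF 1,078,645.29

GBP 830,000.00 ÷ 0.0091896 = INR 90,319,491.60
INR 90,319,491.60 ÷ 17.139 = BRL 5,269,822.72
BRL 5,269,822.72 ÷ 3.6529 = CAD 1,442,640.84
CAD 1,442,640.84 ÷ 0.87047 = AUD 1,657,312.53
AUD 1,657,312.53 × 0.65084 = CHF 1,078,645.29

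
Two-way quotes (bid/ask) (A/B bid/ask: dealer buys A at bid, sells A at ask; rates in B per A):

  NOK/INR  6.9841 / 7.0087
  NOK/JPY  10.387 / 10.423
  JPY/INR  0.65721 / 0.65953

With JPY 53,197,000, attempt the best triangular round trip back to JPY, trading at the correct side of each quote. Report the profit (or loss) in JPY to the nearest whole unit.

Best loop JPY → NOK → INR → JPY:
JPY 53,197,000 ÷ 10.423 (buy NOK at ask) = NOK 5,103,808.88
NOK 5,103,808.88 × 6.9841 (sell NOK at bid) = INR 35,645,511.63
INR 35,645,511.63 ÷ 0.65953 (buy JPY at ask) = JPY 54,046,839

Net profit: JPY 849,839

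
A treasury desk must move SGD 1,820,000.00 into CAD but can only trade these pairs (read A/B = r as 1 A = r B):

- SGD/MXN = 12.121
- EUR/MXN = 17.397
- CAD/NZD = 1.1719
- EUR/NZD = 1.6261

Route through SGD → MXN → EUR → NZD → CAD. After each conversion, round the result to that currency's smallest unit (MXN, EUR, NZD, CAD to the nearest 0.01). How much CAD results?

CAD 1,759,511.74

SGD 1,820,000.00 × 12.121 = MXN 22,060,220.00
MXN 22,060,220.00 ÷ 17.397 = EUR 1,268,047.36
EUR 1,268,047.36 × 1.6261 = NZD 2,061,971.81
NZD 2,061,971.81 ÷ 1.1719 = CAD 1,759,511.74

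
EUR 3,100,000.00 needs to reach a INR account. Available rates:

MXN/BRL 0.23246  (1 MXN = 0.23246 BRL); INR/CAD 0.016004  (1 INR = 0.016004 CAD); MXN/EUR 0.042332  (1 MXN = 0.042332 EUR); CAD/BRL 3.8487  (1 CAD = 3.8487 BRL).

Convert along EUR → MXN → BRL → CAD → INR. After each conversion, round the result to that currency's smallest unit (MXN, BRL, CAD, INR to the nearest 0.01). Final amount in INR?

INR 276,374,861.28

EUR 3,100,000.00 ÷ 0.042332 = MXN 73,230,652.93
MXN 73,230,652.93 × 0.23246 = BRL 17,023,197.58
BRL 17,023,197.58 ÷ 3.8487 = CAD 4,423,103.28
CAD 4,423,103.28 ÷ 0.016004 = INR 276,374,861.28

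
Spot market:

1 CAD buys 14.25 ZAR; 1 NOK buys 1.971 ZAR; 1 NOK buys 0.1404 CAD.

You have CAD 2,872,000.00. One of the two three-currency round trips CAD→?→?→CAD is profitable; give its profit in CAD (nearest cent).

Profitable loop is CAD → ZAR → NOK → CAD:
CAD 2,872,000.00 × 14.25 = ZAR 40,926,000.00
ZAR 40,926,000.00 ÷ 1.971 = NOK 20,764,079.15
NOK 20,764,079.15 × 0.1404 = CAD 2,915,276.71
Profit = CAD 2,915,276.71 − CAD 2,872,000.00

Profit: CAD 43,276.71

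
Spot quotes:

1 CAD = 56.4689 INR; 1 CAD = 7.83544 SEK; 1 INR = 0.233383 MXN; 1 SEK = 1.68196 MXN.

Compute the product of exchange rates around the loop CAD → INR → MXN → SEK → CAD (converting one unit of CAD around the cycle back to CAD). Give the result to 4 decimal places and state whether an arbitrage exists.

1.0000 (no arbitrage)

Around CAD → INR → MXN → SEK → CAD: 1 × 56.4689 × 0.233383 ÷ 1.68196 ÷ 7.83544 = 0.999999
Product ≈ 1 (deviation 0.000%, within rounding noise).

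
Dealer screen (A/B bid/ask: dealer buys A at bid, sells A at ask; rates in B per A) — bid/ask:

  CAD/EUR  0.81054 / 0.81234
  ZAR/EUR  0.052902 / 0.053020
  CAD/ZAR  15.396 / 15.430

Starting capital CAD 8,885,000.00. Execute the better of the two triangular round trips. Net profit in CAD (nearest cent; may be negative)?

Net profit: CAD 23,397.49

Best loop CAD → ZAR → EUR → CAD:
CAD 8,885,000.00 × 15.396 (sell CAD at bid) = ZAR 136,793,460.00
ZAR 136,793,460.00 × 0.052902 (sell ZAR at bid) = EUR 7,236,647.62
EUR 7,236,647.62 ÷ 0.81234 (buy CAD at ask) = CAD 8,908,397.49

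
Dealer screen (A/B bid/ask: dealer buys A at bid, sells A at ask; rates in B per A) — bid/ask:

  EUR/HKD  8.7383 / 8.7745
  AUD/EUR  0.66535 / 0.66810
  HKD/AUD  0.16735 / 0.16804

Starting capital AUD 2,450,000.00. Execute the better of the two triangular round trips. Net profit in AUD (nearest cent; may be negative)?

Net profit: AUD 37,078.89

Best loop AUD → HKD → EUR → AUD:
AUD 2,450,000.00 ÷ 0.16804 (buy HKD at ask) = HKD 14,579,861.94
HKD 14,579,861.94 ÷ 8.7745 (buy EUR at ask) = EUR 1,661,617.41
EUR 1,661,617.41 ÷ 0.66810 (buy AUD at ask) = AUD 2,487,078.89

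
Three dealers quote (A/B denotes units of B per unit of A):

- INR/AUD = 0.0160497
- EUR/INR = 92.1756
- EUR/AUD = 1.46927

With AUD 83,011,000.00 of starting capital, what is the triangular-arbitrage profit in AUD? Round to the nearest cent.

Profit: AUD 571,802.12

Profitable loop is AUD → EUR → INR → AUD:
AUD 83,011,000.00 ÷ 1.46927 = EUR 56,498,124.92
EUR 56,498,124.92 × 92.1756 = INR 5,207,748,563.30
INR 5,207,748,563.30 × 0.0160497 = AUD 83,582,802.12
Profit = AUD 83,582,802.12 − AUD 83,011,000.00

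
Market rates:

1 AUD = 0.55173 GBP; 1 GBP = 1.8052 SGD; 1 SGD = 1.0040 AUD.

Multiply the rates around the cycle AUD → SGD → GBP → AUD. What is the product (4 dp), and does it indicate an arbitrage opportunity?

1.0000 (no arbitrage)

Around AUD → SGD → GBP → AUD: 1 ÷ 1.0040 ÷ 1.8052 ÷ 0.55173 = 1.000033
Product ≈ 1 (deviation 0.003%, within rounding noise).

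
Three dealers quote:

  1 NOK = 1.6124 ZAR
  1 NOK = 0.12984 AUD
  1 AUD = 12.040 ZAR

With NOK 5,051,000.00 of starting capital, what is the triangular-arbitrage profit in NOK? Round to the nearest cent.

Profitable loop is NOK → ZAR → AUD → NOK:
NOK 5,051,000.00 × 1.6124 = ZAR 8,144,232.40
ZAR 8,144,232.40 ÷ 12.040 = AUD 676,431.26
AUD 676,431.26 ÷ 0.12984 = NOK 5,209,729.38
Profit = NOK 5,209,729.38 − NOK 5,051,000.00

Profit: NOK 158,729.38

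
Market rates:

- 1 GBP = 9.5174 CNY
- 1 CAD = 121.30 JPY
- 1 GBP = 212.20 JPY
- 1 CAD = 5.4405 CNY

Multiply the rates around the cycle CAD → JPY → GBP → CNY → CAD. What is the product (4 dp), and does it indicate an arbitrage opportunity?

Around CAD → JPY → GBP → CNY → CAD: 1 × 121.30 ÷ 212.20 × 9.5174 ÷ 5.4405 = 0.999988
Product ≈ 1 (deviation 0.001%, within rounding noise).

1.0000 (no arbitrage)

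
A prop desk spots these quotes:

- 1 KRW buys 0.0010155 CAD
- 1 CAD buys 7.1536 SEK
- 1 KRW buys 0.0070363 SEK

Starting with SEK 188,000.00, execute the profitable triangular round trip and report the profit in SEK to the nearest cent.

Profit: SEK 6,096.67

Profitable loop is SEK → KRW → CAD → SEK:
SEK 188,000.00 ÷ 0.0070363 = KRW 26,718,588
KRW 26,718,588 × 0.0010155 = CAD 27,132.73
CAD 27,132.73 × 7.1536 = SEK 194,096.67
Profit = SEK 194,096.67 − SEK 188,000.00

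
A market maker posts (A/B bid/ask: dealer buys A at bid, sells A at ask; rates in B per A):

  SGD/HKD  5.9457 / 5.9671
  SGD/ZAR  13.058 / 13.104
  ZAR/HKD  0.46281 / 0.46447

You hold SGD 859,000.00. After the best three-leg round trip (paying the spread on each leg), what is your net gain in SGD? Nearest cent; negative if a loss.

Net profit: SGD 10,979.96

Best loop SGD → ZAR → HKD → SGD:
SGD 859,000.00 × 13.058 (sell SGD at bid) = ZAR 11,216,822.00
ZAR 11,216,822.00 × 0.46281 (sell ZAR at bid) = HKD 5,191,257.39
HKD 5,191,257.39 ÷ 5.9671 (buy SGD at ask) = SGD 869,979.96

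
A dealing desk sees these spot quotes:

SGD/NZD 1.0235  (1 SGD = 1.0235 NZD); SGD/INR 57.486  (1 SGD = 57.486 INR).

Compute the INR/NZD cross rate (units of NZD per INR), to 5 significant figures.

1 INR ÷ 57.486 = 0.0173955 SGD
0.0173955 SGD × 1.0235 = 0.0178043 NZD

INR/NZD = 0.017804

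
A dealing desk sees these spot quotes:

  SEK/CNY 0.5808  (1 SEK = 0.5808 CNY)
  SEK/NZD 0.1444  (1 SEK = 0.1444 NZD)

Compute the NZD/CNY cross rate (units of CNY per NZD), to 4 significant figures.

1 NZD ÷ 0.1444 = 6.92521 SEK
6.92521 SEK × 0.5808 = 4.02216 CNY

NZD/CNY = 4.022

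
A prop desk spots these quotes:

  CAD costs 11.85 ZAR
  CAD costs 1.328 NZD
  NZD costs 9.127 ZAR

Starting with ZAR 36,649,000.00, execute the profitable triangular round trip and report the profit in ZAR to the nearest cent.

Profitable loop is ZAR → CAD → NZD → ZAR:
ZAR 36,649,000.00 ÷ 11.85 = CAD 3,092,742.62
CAD 3,092,742.62 × 1.328 = NZD 4,107,162.19
NZD 4,107,162.19 × 9.127 = ZAR 37,486,069.35
Profit = ZAR 37,486,069.35 − ZAR 36,649,000.00

Profit: ZAR 837,069.35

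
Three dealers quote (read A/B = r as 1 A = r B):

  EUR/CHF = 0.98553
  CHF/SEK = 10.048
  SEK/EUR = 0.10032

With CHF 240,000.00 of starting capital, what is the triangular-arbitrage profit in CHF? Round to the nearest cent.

Profitable loop is CHF → EUR → SEK → CHF:
CHF 240,000.00 ÷ 0.98553 = EUR 243,523.79
EUR 243,523.79 ÷ 0.10032 = SEK 2,427,469.99
SEK 2,427,469.99 ÷ 10.048 = CHF 241,587.38
Profit = CHF 241,587.38 − CHF 240,000.00

Profit: CHF 1,587.38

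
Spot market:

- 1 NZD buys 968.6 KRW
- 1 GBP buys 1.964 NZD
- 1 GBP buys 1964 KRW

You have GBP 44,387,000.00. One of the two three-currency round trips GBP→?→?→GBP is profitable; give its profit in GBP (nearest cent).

Profit: GBP 1,438,934.34

Profitable loop is GBP → KRW → NZD → GBP:
GBP 44,387,000.00 × 1964 = KRW 87,176,068,000
KRW 87,176,068,000 ÷ 968.6 = NZD 90,002,135.04
NZD 90,002,135.04 ÷ 1.964 = GBP 45,825,934.34
Profit = GBP 45,825,934.34 − GBP 44,387,000.00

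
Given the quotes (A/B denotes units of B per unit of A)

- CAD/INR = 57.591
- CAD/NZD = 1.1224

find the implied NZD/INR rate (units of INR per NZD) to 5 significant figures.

NZD/INR = 51.311

1 NZD ÷ 1.1224 = 0.890948 CAD
0.890948 CAD × 57.591 = 51.3106 INR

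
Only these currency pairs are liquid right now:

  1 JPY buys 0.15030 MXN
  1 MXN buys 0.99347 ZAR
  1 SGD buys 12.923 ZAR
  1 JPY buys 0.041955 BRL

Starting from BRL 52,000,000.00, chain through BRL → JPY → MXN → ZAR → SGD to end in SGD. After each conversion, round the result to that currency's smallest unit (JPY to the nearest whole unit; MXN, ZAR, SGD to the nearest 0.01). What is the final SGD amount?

SGD 14,320,890.10

BRL 52,000,000.00 ÷ 0.041955 = JPY 1,239,423,192
JPY 1,239,423,192 × 0.15030 = MXN 186,285,305.76
MXN 186,285,305.76 × 0.99347 = ZAR 185,068,862.71
ZAR 185,068,862.71 ÷ 12.923 = SGD 14,320,890.10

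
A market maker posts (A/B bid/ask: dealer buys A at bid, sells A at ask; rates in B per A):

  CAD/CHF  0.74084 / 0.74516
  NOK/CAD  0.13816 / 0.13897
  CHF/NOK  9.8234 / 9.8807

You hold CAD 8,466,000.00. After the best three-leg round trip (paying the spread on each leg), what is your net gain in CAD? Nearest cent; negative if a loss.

Net profit: CAD 46,298.42

Best loop CAD → CHF → NOK → CAD:
CAD 8,466,000.00 × 0.74084 (sell CAD at bid) = CHF 6,271,951.44
CHF 6,271,951.44 × 9.8234 (sell CHF at bid) = NOK 61,611,887.78
NOK 61,611,887.78 × 0.13816 (sell NOK at bid) = CAD 8,512,298.42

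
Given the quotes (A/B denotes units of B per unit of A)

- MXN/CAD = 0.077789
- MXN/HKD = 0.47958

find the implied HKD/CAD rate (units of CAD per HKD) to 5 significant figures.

1 HKD ÷ 0.47958 = 2.08516 MXN
2.08516 MXN × 0.077789 = 0.162202 CAD

HKD/CAD = 0.16220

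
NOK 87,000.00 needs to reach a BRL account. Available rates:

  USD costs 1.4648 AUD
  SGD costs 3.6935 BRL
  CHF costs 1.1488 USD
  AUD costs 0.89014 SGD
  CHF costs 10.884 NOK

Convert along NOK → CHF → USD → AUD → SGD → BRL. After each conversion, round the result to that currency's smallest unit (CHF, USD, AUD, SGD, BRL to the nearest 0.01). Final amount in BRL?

NOK 87,000.00 ÷ 10.884 = CHF 7,993.38
CHF 7,993.38 × 1.1488 = USD 9,182.79
USD 9,182.79 × 1.4648 = AUD 13,450.95
AUD 13,450.95 × 0.89014 = SGD 11,973.23
SGD 11,973.23 × 3.6935 = BRL 44,223.13

BRL 44,223.13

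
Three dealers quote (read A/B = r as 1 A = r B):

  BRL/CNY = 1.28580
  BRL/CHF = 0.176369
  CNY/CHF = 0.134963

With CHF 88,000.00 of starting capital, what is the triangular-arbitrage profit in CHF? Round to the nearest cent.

Profit: CHF 1,436.91

Profitable loop is CHF → CNY → BRL → CHF:
CHF 88,000.00 ÷ 0.134963 = CNY 652,030.56
CNY 652,030.56 ÷ 1.28580 = BRL 507,101.07
BRL 507,101.07 × 0.176369 = CHF 89,436.91
Profit = CHF 89,436.91 − CHF 88,000.00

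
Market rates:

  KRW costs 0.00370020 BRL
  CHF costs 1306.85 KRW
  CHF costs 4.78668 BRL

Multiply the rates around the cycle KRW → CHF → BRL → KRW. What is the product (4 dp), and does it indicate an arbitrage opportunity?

Around KRW → CHF → BRL → KRW: 1 ÷ 1306.85 × 4.78668 ÷ 0.00370020 = 0.989882
Product < 1; profitable direction is KRW → BRL → CHF → KRW.

0.9899 (arbitrage exists)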